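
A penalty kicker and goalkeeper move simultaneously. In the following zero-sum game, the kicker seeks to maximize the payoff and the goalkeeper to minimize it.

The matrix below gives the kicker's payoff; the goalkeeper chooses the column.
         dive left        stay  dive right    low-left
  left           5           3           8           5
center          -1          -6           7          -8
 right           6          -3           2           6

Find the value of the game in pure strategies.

Row minima: 3, -8, -3 → the kicker's maximin is 3.
Column maxima: 6, 3, 8, 6 → the goalkeeper's minimax is 3.
They coincide at (left, stay), so the value is 3.

3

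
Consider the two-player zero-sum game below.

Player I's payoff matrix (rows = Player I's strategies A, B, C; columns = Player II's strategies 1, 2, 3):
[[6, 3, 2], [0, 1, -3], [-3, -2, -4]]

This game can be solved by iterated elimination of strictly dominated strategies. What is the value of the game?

Column 1 is strictly dominated by 3 for Player II (2<6, -3<0, -4<-3); eliminate 1.
Row C is strictly dominated by row A (3>-2, 2>-4); eliminate C.
Column 2 is strictly dominated by 3 for Player II (2<3, -3<1); eliminate 2.
Row B is strictly dominated by row A (2>-3); eliminate B.
Only (A, 3) remains, with payoff 2.

2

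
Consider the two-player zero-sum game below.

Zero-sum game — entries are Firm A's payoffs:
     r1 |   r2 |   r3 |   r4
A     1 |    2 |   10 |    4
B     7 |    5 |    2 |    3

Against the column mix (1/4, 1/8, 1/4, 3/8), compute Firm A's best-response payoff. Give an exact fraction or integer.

9/2

A: (1)·(1/4) + (2)·(1/8) + (10)·(1/4) + (4)·(3/8) = 9/2.
B: (7)·(1/4) + (5)·(1/8) + (2)·(1/4) + (3)·(3/8) = 4.
The best pure response is A with expected payoff 9/2.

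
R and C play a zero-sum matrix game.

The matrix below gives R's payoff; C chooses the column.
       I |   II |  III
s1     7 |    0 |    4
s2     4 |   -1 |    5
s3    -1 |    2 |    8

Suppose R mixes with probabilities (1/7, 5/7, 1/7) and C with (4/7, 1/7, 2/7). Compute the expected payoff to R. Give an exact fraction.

Against (4/7, 1/7, 2/7), each row's expected payoff is s1: 36/7; s2: 25/7; s3: 2.
Taking the (1/7, 5/7, 1/7)-weighted average: (1/7)·(36/7) + (5/7)·(25/7) + (1/7)·(2) = 25/7.

25/7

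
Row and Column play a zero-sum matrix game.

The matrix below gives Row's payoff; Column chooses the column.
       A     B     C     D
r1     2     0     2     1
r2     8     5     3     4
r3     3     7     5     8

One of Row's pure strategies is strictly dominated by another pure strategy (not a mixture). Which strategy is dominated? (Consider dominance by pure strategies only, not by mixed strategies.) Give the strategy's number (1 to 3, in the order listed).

Compare r1 with r2: 8 > 2, 5 > 0, 3 > 2, 4 > 1.
So r2 strictly dominates r1 for Row; r1 is strictly dominated.

1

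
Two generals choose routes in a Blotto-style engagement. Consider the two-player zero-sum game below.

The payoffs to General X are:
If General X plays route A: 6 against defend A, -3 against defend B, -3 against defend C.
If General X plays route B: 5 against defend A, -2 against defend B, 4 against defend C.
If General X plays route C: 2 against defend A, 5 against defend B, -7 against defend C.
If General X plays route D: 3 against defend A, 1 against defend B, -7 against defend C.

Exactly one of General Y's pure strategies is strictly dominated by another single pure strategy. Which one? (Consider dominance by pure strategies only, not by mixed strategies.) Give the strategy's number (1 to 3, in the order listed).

General Y prefers columns that give General X less. Compare defend A with defend C: -3 < 6, 4 < 5, -7 < 2, -7 < 3.
So defend C strictly dominates defend A for General Y; defend A is strictly dominated.

1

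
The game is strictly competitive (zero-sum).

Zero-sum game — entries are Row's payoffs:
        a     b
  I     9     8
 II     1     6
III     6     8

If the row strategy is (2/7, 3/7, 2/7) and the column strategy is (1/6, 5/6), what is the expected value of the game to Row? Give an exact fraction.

283/42

Against (1/6, 5/6), each row's expected payoff is I: 49/6; II: 31/6; III: 23/3.
Taking the (2/7, 3/7, 2/7)-weighted average: (2/7)·(49/6) + (3/7)·(31/6) + (2/7)·(23/3) = 283/42.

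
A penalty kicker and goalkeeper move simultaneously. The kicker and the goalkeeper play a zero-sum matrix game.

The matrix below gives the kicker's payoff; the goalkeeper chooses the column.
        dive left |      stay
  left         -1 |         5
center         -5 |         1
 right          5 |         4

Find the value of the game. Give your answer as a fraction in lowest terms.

Row center is strictly dominated by row left, so the kicker never plays it.
The remaining 2×2 game on (left, right) × (dive left, stay) has no saddle point. Let the kicker play left with probability p; indifference gives −p + 5(1−p) = 5p + 4(1−p), so p = 1/7.
Similarly the goalkeeper's optimal q on dive left is 1/7, and the value is -1·(1/7) + (5)·(6/7) = 29/7.

29/7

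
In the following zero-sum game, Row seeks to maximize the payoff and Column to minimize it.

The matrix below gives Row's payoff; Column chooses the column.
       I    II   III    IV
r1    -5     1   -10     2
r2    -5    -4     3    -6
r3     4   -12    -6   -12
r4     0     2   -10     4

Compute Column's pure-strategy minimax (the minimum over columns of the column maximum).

The worst case (largest entry) in each column is I: 4, II: 2, III: 3, IV: 4.
The best (smallest) of these is 2.

2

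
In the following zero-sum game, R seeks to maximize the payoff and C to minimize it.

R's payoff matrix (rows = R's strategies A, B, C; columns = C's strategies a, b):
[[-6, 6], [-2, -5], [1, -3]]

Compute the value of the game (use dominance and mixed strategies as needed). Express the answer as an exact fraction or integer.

Row B is strictly dominated by row C, so R never plays it.
The remaining 2×2 game on (A, C) × (a, b) has no saddle point. Let R play A with probability p; indifference gives −6p + (1−p) = 6p − 3(1−p), so p = 1/4.
Similarly C's optimal q on a is 9/16, and the value is -6·(9/16) + (6)·(7/16) = -3/4.

-3/4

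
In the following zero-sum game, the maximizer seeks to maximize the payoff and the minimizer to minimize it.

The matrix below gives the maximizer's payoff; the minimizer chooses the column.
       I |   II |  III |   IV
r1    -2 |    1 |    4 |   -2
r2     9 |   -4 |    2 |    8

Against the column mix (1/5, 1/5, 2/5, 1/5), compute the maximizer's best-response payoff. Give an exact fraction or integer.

r1: (-2)·(1/5) + (1)·(1/5) + (4)·(2/5) + (-2)·(1/5) = 1.
r2: (9)·(1/5) + (-4)·(1/5) + (2)·(2/5) + (8)·(1/5) = 17/5.
The best pure response is r2 with expected payoff 17/5.

17/5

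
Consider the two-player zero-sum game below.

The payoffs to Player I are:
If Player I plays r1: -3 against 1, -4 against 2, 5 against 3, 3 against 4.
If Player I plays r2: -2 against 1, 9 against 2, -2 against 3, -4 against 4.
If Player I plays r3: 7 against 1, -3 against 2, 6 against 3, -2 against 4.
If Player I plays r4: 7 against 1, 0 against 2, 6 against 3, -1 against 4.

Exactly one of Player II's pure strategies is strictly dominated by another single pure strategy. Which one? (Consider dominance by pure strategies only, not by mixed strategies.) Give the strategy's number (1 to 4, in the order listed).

3

Player II prefers columns that give Player I less. Compare 3 with 4: 3 < 5, -4 < -2, -2 < 6, -1 < 6.
So 4 strictly dominates 3 for Player II; 3 is strictly dominated.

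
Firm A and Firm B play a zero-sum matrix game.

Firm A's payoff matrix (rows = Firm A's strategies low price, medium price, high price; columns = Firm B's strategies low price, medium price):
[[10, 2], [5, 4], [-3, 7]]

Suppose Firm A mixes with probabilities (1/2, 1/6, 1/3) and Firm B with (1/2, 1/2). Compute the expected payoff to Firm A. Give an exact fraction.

53/12

Against (1/2, 1/2), each row's expected payoff is low price: 6; medium price: 9/2; high price: 2.
Taking the (1/2, 1/6, 1/3)-weighted average: (1/2)·(6) + (1/6)·(9/2) + (1/3)·(2) = 53/12.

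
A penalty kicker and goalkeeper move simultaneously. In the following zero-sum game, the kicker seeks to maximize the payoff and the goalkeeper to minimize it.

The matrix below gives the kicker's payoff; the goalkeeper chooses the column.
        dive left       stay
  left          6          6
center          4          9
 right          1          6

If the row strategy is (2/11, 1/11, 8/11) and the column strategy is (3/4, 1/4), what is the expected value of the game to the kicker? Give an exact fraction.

141/44

Against (3/4, 1/4), each row's expected payoff is left: 6; center: 21/4; right: 9/4.
Taking the (2/11, 1/11, 8/11)-weighted average: (2/11)·(6) + (1/11)·(21/4) + (8/11)·(9/4) = 141/44.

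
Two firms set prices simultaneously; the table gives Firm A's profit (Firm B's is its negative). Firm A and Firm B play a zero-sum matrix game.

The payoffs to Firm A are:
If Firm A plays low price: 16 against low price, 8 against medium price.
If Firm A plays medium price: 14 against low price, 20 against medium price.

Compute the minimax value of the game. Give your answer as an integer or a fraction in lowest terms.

104/7

Row minima are 8 and 14, so Firm A's maximin is 14; column maxima are 16 and 20, so Firm B's minimax is 16. These differ, so the equilibrium is in mixed strategies.
Let Firm A play low price with probability p. Firm B is indifferent when 16p + 14(1−p) = 8p + 20(1−p), giving p = 3/7.
Let Firm B play low price with probability q. Firm A is indifferent when 16q + 8(1−q) = 14q + 20(1−q), giving q = 6/7.
The value is 16·(6/7) + (8)·(1/7) = 104/7.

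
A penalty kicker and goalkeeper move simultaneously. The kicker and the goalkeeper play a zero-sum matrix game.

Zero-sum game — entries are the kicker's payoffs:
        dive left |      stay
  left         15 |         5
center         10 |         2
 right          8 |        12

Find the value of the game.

Row center is strictly dominated by row left, so the kicker never plays it.
The remaining 2×2 game on (left, right) × (dive left, stay) has no saddle point. Let the kicker play left with probability p; indifference gives 15p + 8(1−p) = 5p + 12(1−p), so p = 2/7.
Similarly the goalkeeper's optimal q on dive left is 1/2, and the value is 15·(1/2) + (5)·(1/2) = 10.

10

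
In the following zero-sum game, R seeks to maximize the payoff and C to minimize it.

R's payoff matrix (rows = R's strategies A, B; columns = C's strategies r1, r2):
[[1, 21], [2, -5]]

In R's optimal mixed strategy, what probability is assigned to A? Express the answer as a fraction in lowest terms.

7/27

Row minima are 1 and -5, so R's maximin is 1; column maxima are 2 and 21, so C's minimax is 2. These differ, so the equilibrium is in mixed strategies.
Let R play A with probability p. C is indifferent when p + 2(1−p) = 21p − 5(1−p), giving p = 7/27.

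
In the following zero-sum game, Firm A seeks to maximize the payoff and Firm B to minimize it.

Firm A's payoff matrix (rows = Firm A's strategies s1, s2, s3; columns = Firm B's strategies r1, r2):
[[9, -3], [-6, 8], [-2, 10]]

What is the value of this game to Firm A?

Row s2 is strictly dominated by row s3, so Firm A never plays it.
The remaining 2×2 game on (s1, s3) × (r1, r2) has no saddle point. Let Firm A play s1 with probability p; indifference gives 9p − 2(1−p) = −3p + 10(1−p), so p = 1/2.
Similarly Firm B's optimal q on r1 is 13/24, and the value is 9·(13/24) + (-3)·(11/24) = 7/2.

7/2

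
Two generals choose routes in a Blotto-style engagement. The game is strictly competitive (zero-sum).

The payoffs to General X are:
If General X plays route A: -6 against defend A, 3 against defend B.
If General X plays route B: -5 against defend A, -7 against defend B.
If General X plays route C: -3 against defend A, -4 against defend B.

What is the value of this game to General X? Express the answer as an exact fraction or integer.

-33/10

Row route B is strictly dominated by row route C, so General X never plays it.
The remaining 2×2 game on (route A, route C) × (defend A, defend B) has no saddle point. Let General X play route A with probability p; indifference gives −6p − 3(1−p) = 3p − 4(1−p), so p = 1/10.
Similarly General Y's optimal q on defend A is 7/10, and the value is -6·(7/10) + (3)·(3/10) = -33/10.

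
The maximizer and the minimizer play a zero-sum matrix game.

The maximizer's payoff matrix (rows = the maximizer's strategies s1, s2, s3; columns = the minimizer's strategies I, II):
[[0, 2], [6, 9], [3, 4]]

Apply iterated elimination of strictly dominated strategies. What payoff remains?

Column II is strictly dominated by I for the minimizer (0<2, 6<9, 3<4); eliminate II.
Row s3 is strictly dominated by row s2 (6>3); eliminate s3.
Row s1 is strictly dominated by row s2 (6>0); eliminate s1.
Only (s2, I) remains, with payoff 6.

6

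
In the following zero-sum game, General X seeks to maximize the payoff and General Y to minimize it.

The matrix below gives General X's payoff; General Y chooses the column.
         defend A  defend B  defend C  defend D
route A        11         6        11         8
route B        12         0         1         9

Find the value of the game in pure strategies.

6

Row minima: 6, 0 → General X's maximin is 6.
Column maxima: 12, 6, 11, 9 → General Y's minimax is 6.
They coincide at (route A, defend B), so the value is 6.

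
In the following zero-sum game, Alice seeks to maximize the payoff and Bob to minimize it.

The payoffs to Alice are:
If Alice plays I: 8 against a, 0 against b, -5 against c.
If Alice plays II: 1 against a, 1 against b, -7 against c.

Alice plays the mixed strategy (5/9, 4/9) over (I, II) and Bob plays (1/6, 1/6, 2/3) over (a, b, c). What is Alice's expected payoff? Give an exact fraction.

Against (1/6, 1/6, 2/3), each row's expected payoff is I: -2; II: -13/3.
Taking the (5/9, 4/9)-weighted average: (5/9)·(-2) + (4/9)·(-13/3) = -82/27.

-82/27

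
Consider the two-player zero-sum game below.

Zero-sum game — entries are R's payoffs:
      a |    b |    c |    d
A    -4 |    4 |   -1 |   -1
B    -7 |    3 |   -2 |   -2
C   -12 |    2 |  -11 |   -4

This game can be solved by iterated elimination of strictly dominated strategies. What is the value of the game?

-4

Column d is strictly dominated by a for C (-4<-1, -7<-2, -12<-4); eliminate d.
Row B is strictly dominated by row A (-4>-7, 4>3, -1>-2); eliminate B.
Column c is strictly dominated by a for C (-4<-1, -12<-11); eliminate c.
Row C is strictly dominated by row A (-4>-12, 4>2); eliminate C.
Column b is strictly dominated by a for C (-4<4); eliminate b.
Only (A, a) remains, with payoff -4.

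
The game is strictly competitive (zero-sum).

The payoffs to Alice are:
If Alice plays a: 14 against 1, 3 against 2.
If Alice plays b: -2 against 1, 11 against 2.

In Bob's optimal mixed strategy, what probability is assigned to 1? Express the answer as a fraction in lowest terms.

Row minima are 3 and -2, so Alice's maximin is 3; column maxima are 14 and 11, so Bob's minimax is 11. These differ, so the equilibrium is in mixed strategies.
Let Bob play 1 with probability q. Alice is indifferent when 14q + 3(1−q) = −2q + 11(1−q), giving q = 1/3.

1/3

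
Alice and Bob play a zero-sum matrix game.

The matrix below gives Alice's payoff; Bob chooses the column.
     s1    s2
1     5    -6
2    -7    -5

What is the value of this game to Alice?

Row minima are -6 and -7, so Alice's maximin is -6; column maxima are 5 and -5, so Bob's minimax is -5. These differ, so the equilibrium is in mixed strategies.
Let Alice play 1 with probability p. Bob is indifferent when 5p − 7(1−p) = −6p − 5(1−p), giving p = 2/13.
Let Bob play s1 with probability q. Alice is indifferent when 5q − 6(1−q) = −7q − 5(1−q), giving q = 1/13.
The value is 5·(1/13) + (-6)·(12/13) = -67/13.

-67/13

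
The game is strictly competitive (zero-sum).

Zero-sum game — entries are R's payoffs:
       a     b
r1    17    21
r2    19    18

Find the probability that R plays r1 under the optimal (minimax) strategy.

Row minima are 17 and 18, so R's maximin is 18; column maxima are 19 and 21, so C's minimax is 19. These differ, so the equilibrium is in mixed strategies.
Let R play r1 with probability p. C is indifferent when 17p + 19(1−p) = 21p + 18(1−p), giving p = 1/5.

1/5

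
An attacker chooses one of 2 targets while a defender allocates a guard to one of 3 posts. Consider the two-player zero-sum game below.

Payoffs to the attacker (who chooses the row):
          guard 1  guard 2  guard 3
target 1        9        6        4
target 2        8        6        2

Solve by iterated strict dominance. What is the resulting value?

Column guard 1 is strictly dominated by guard 2 for the defender (6<9, 6<8); eliminate guard 1.
Column guard 2 is strictly dominated by guard 3 for the defender (4<6, 2<6); eliminate guard 2.
Row target 2 is strictly dominated by row target 1 (4>2); eliminate target 2.
Only (target 1, guard 3) remains, with payoff 4.

4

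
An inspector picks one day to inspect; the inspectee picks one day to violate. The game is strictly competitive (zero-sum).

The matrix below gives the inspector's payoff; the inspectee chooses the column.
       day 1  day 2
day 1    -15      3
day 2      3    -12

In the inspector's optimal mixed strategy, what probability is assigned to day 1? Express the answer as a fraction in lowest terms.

Row minima are -15 and -12, so the inspector's maximin is -12; column maxima are 3 and 3, so the inspectee's minimax is 3. These differ, so the equilibrium is in mixed strategies.
Let the inspector play day 1 with probability p. The inspectee is indifferent when −15p + 3(1−p) = 3p − 12(1−p), giving p = 5/11.

5/11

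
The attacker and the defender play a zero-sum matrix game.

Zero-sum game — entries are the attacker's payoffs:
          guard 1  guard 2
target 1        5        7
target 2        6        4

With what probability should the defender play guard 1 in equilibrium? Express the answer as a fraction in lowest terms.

3/4

Row minima are 5 and 4, so the attacker's maximin is 5; column maxima are 6 and 7, so the defender's minimax is 6. These differ, so the equilibrium is in mixed strategies.
Let the defender play guard 1 with probability q. The attacker is indifferent when 5q + 7(1−q) = 6q + 4(1−q), giving q = 3/4.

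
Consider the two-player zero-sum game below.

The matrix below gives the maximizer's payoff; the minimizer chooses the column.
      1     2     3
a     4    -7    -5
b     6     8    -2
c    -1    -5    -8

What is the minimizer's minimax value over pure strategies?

The worst case (largest entry) in each column is 1: 6, 2: 8, 3: -2.
The best (smallest) of these is -2.

-2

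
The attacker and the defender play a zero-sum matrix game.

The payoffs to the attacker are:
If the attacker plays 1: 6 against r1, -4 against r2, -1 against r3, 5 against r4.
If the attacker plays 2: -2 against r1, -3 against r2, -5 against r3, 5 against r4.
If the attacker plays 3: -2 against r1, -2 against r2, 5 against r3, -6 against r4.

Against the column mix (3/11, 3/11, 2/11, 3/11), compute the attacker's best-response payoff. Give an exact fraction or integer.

1: (6)·(3/11) + (-4)·(3/11) + (-1)·(2/11) + (5)·(3/11) = 19/11.
2: (-2)·(3/11) + (-3)·(3/11) + (-5)·(2/11) + (5)·(3/11) = -10/11.
3: (-2)·(3/11) + (-2)·(3/11) + (5)·(2/11) + (-6)·(3/11) = -20/11.
The best pure response is 1 with expected payoff 19/11.

19/11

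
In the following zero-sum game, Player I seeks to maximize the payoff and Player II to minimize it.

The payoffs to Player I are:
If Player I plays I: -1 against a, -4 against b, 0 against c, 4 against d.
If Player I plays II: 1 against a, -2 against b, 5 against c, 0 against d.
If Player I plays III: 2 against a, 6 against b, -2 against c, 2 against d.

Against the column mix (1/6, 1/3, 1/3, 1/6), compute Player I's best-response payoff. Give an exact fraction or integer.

I: (-1)·(1/6) + (-4)·(1/3) + (0)·(1/3) + (4)·(1/6) = -5/6.
II: (1)·(1/6) + (-2)·(1/3) + (5)·(1/3) + (0)·(1/6) = 7/6.
III: (2)·(1/6) + (6)·(1/3) + (-2)·(1/3) + (2)·(1/6) = 2.
The best pure response is III with expected payoff 2.

2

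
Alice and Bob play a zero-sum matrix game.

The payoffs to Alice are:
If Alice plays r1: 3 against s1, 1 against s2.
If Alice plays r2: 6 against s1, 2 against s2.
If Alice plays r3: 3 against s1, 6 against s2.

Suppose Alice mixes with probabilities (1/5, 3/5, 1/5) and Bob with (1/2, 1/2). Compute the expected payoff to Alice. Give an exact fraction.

Against (1/2, 1/2), each row's expected payoff is r1: 2; r2: 4; r3: 9/2.
Taking the (1/5, 3/5, 1/5)-weighted average: (1/5)·(2) + (3/5)·(4) + (1/5)·(9/2) = 37/10.

37/10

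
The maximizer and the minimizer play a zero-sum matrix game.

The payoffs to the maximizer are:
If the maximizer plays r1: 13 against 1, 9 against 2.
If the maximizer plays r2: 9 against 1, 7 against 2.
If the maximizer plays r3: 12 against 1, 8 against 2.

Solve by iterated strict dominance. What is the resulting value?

Column 1 is strictly dominated by 2 for the minimizer (9<13, 7<9, 8<12); eliminate 1.
Row r3 is strictly dominated by row r1 (9>8); eliminate r3.
Row r2 is strictly dominated by row r1 (9>7); eliminate r2.
Only (r1, 2) remains, with payoff 9.

9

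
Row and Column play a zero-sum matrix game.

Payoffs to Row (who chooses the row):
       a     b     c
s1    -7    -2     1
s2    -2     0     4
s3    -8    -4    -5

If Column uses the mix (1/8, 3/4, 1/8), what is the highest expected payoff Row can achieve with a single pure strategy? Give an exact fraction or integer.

s1: (-7)·(1/8) + (-2)·(3/4) + (1)·(1/8) = -9/4.
s2: (-2)·(1/8) + (0)·(3/4) + (4)·(1/8) = 1/4.
s3: (-8)·(1/8) + (-4)·(3/4) + (-5)·(1/8) = -37/8.
The best pure response is s2 with expected payoff 1/4.

1/4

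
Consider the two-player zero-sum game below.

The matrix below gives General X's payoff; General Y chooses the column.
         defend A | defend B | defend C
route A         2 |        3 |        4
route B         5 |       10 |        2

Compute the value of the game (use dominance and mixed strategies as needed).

Column defend B is strictly dominated by defend A for General Y (it gives General X more in every row).
The remaining 2×2 game on (route A, route B) × (defend A, defend C) has no saddle point. Let General X play route A with probability p; indifference gives 2p + 5(1−p) = 4p + 2(1−p), so p = 3/5.
Similarly General Y's optimal q on defend A is 2/5, and the value is 2·(2/5) + (4)·(3/5) = 16/5.

16/5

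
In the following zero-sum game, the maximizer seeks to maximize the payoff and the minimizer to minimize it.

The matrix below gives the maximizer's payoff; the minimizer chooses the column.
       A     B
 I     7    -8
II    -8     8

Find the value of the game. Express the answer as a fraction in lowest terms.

-8/31

Row minima are -8 and -8, so the maximizer's maximin is -8; column maxima are 7 and 8, so the minimizer's minimax is 7. These differ, so the equilibrium is in mixed strategies.
Let the maximizer play I with probability p. The minimizer is indifferent when 7p − 8(1−p) = −8p + 8(1−p), giving p = 16/31.
Let the minimizer play A with probability q. The maximizer is indifferent when 7q − 8(1−q) = −8q + 8(1−q), giving q = 16/31.
The value is 7·(16/31) + (-8)·(15/31) = -8/31.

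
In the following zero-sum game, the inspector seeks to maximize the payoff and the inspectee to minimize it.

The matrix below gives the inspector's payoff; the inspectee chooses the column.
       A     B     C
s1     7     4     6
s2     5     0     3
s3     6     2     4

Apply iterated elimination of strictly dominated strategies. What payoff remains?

Row s2 is strictly dominated by row s1 (7>5, 4>0, 6>3); eliminate s2.
Row s3 is strictly dominated by row s1 (7>6, 4>2, 6>4); eliminate s3.
Column A is strictly dominated by B for the inspectee (4<7); eliminate A.
Column C is strictly dominated by B for the inspectee (4<6); eliminate C.
Only (s1, B) remains, with payoff 4.

4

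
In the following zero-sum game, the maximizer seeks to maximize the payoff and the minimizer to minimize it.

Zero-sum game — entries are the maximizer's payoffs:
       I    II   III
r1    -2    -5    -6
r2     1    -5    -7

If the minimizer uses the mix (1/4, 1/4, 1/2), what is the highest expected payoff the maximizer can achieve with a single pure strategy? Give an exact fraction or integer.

r1: (-2)·(1/4) + (-5)·(1/4) + (-6)·(1/2) = -19/4.
r2: (1)·(1/4) + (-5)·(1/4) + (-7)·(1/2) = -9/2.
The best pure response is r2 with expected payoff -9/2.

-9/2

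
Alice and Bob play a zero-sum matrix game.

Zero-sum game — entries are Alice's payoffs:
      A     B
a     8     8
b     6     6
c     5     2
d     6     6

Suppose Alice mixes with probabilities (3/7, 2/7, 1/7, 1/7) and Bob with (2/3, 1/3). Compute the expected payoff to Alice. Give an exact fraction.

46/7

Against (2/3, 1/3), each row's expected payoff is a: 8; b: 6; c: 4; d: 6.
Taking the (3/7, 2/7, 1/7, 1/7)-weighted average: (3/7)·(8) + (2/7)·(6) + (1/7)·(4) + (1/7)·(6) = 46/7.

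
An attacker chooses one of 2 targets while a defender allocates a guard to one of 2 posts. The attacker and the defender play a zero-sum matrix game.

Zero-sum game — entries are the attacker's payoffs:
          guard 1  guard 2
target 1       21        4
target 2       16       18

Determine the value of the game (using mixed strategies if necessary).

Row minima are 4 and 16, so the attacker's maximin is 16; column maxima are 21 and 18, so the defender's minimax is 18. These differ, so the equilibrium is in mixed strategies.
Let the attacker play target 1 with probability p. The defender is indifferent when 21p + 16(1−p) = 4p + 18(1−p), giving p = 2/19.
Let the defender play guard 1 with probability q. The attacker is indifferent when 21q + 4(1−q) = 16q + 18(1−q), giving q = 14/19.
The value is 21·(14/19) + (4)·(5/19) = 314/19.

314/19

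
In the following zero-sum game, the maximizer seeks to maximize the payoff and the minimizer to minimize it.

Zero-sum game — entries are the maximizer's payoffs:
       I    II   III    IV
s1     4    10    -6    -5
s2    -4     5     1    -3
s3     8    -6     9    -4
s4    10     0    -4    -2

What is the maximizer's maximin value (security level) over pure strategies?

The worst-case payoff for each row is s1: -6, s2: -4, s3: -6, s4: -4.
The best of these is -4.

-4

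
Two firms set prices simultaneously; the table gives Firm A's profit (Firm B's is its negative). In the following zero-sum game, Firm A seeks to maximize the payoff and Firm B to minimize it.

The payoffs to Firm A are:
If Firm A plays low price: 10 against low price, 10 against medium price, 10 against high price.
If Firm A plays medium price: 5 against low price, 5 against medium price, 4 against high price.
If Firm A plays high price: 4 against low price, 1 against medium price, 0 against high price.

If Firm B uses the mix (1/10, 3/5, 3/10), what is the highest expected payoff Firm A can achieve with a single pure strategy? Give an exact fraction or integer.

10

low price: (10)·(1/10) + (10)·(3/5) + (10)·(3/10) = 10.
medium price: (5)·(1/10) + (5)·(3/5) + (4)·(3/10) = 47/10.
high price: (4)·(1/10) + (1)·(3/5) + (0)·(3/10) = 1.
The best pure response is low price with expected payoff 10.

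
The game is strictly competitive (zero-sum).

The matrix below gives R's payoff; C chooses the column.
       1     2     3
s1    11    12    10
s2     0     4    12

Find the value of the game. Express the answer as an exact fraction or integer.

132/13

Column 2 is strictly dominated by 1 for C (it gives R more in every row).
The remaining 2×2 game on (s1, s2) × (1, 3) has no saddle point. Let R play s1 with probability p; indifference gives 11p = 10p + 12(1−p), so p = 12/13.
Similarly C's optimal q on 1 is 2/13, and the value is 11·(2/13) + (10)·(11/13) = 132/13.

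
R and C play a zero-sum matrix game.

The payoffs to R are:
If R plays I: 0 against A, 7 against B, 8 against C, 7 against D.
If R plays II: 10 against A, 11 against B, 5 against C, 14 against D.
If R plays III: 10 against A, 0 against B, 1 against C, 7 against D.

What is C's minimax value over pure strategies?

8

The worst case (largest entry) in each column is A: 10, B: 11, C: 8, D: 14.
The best (smallest) of these is 8.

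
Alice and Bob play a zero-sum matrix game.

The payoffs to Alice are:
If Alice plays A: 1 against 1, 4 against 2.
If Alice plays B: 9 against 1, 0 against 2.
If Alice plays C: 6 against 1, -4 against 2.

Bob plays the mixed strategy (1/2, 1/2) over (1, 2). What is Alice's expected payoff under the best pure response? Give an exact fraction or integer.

A: (1)·(1/2) + (4)·(1/2) = 5/2.
B: (9)·(1/2) + (0)·(1/2) = 9/2.
C: (6)·(1/2) + (-4)·(1/2) = 1.
The best pure response is B with expected payoff 9/2.

9/2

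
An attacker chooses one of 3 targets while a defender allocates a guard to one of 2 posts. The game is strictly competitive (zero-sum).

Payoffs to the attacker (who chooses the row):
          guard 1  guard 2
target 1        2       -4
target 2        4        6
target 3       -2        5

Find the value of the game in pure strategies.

4

Row minima: -4, 4, -2 → the attacker's maximin is 4.
Column maxima: 4, 6 → the defender's minimax is 4.
They coincide at (target 2, guard 1), so the value is 4.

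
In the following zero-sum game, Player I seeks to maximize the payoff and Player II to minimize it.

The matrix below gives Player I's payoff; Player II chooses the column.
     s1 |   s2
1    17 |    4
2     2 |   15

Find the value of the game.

Row minima are 4 and 2, so Player I's maximin is 4; column maxima are 17 and 15, so Player II's minimax is 15. These differ, so the equilibrium is in mixed strategies.
Let Player I play 1 with probability p. Player II is indifferent when 17p + 2(1−p) = 4p + 15(1−p), giving p = 1/2.
Let Player II play s1 with probability q. Player I is indifferent when 17q + 4(1−q) = 2q + 15(1−q), giving q = 11/26.
The value is 17·(11/26) + (4)·(15/26) = 19/2.

19/2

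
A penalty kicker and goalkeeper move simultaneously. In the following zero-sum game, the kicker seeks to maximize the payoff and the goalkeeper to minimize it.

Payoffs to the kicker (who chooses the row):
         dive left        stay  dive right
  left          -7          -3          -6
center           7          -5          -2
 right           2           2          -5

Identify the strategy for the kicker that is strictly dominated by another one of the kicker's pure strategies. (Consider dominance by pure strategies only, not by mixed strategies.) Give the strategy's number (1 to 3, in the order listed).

1

Compare left with right: 2 > -7, 2 > -3, -5 > -6.
So right strictly dominates left for the kicker; left is strictly dominated.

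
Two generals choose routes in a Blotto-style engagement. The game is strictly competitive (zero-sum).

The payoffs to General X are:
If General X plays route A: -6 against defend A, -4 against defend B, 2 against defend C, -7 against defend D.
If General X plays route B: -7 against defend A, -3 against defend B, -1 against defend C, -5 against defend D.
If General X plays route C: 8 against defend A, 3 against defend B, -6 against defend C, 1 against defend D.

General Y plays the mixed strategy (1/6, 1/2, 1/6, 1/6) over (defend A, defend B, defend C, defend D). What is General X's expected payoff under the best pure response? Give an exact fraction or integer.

route A: (-6)·(1/6) + (-4)·(1/2) + (2)·(1/6) + (-7)·(1/6) = -23/6.
route B: (-7)·(1/6) + (-3)·(1/2) + (-1)·(1/6) + (-5)·(1/6) = -11/3.
route C: (8)·(1/6) + (3)·(1/2) + (-6)·(1/6) + (1)·(1/6) = 2.
The best pure response is route C with expected payoff 2.

2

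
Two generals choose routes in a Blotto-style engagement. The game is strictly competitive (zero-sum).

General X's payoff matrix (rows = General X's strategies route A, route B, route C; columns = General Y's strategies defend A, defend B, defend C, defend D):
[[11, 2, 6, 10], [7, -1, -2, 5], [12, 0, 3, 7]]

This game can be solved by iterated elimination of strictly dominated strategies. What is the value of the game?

Column defend D is strictly dominated by defend B for General Y (2<10, -1<5, 0<7); eliminate defend D.
Row route B is strictly dominated by row route A (11>7, 2>-1, 6>-2); eliminate route B.
Column defend A is strictly dominated by defend B for General Y (2<11, 0<12); eliminate defend A.
Row route C is strictly dominated by row route A (2>0, 6>3); eliminate route C.
Column defend C is strictly dominated by defend B for General Y (2<6); eliminate defend C.
Only (route A, defend B) remains, with payoff 2.

2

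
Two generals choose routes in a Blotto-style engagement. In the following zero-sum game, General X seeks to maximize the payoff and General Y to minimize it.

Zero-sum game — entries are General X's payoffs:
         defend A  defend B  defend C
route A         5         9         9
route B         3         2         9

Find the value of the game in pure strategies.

Row minima: 5, 2 → General X's maximin is 5.
Column maxima: 5, 9, 9 → General Y's minimax is 5.
They coincide at (route A, defend A), so the value is 5.

5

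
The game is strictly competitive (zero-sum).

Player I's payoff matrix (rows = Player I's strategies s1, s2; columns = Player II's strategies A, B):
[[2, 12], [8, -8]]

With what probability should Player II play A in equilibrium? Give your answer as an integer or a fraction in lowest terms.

10/13

Row minima are 2 and -8, so Player I's maximin is 2; column maxima are 8 and 12, so Player II's minimax is 8. These differ, so the equilibrium is in mixed strategies.
Let Player II play A with probability q. Player I is indifferent when 2q + 12(1−q) = 8q − 8(1−q), giving q = 10/13.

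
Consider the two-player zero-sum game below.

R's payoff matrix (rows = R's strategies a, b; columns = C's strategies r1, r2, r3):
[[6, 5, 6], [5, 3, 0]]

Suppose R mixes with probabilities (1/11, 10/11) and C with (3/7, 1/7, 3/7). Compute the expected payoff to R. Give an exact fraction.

Against (3/7, 1/7, 3/7), each row's expected payoff is a: 41/7; b: 18/7.
Taking the (1/11, 10/11)-weighted average: (1/11)·(41/7) + (10/11)·(18/7) = 221/77.

221/77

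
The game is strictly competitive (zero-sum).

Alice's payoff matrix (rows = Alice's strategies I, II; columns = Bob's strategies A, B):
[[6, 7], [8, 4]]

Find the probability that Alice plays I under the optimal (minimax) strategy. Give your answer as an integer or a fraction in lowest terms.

Row minima are 6 and 4, so Alice's maximin is 6; column maxima are 8 and 7, so Bob's minimax is 7. These differ, so the equilibrium is in mixed strategies.
Let Alice play I with probability p. Bob is indifferent when 6p + 8(1−p) = 7p + 4(1−p), giving p = 4/5.

4/5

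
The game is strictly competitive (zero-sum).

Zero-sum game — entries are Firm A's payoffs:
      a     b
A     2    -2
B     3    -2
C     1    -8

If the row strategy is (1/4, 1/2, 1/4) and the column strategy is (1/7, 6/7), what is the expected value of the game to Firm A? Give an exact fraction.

-75/28

Against (1/7, 6/7), each row's expected payoff is A: -10/7; B: -9/7; C: -47/7.
Taking the (1/4, 1/2, 1/4)-weighted average: (1/4)·(-10/7) + (1/2)·(-9/7) + (1/4)·(-47/7) = -75/28.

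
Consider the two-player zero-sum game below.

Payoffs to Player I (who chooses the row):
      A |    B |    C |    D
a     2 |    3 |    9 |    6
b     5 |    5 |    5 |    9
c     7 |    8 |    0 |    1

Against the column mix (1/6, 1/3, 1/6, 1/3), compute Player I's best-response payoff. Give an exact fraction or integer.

19/3

a: (2)·(1/6) + (3)·(1/3) + (9)·(1/6) + (6)·(1/3) = 29/6.
b: (5)·(1/6) + (5)·(1/3) + (5)·(1/6) + (9)·(1/3) = 19/3.
c: (7)·(1/6) + (8)·(1/3) + (0)·(1/6) + (1)·(1/3) = 25/6.
The best pure response is b with expected payoff 19/3.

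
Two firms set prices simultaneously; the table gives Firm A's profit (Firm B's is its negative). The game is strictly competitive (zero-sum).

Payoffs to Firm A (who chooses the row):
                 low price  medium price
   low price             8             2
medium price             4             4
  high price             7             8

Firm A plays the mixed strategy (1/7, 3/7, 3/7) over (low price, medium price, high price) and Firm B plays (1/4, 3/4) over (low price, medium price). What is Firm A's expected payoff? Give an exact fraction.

155/28

Against (1/4, 3/4), each row's expected payoff is low price: 7/2; medium price: 4; high price: 31/4.
Taking the (1/7, 3/7, 3/7)-weighted average: (1/7)·(7/2) + (3/7)·(4) + (3/7)·(31/4) = 155/28.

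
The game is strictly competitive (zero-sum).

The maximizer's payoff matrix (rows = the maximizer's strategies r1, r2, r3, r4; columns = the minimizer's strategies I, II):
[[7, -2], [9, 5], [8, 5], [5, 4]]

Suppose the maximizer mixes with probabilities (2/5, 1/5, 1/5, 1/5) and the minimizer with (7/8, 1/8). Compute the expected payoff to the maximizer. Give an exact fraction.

Against (7/8, 1/8), each row's expected payoff is r1: 47/8; r2: 17/2; r3: 61/8; r4: 39/8.
Taking the (2/5, 1/5, 1/5, 1/5)-weighted average: (2/5)·(47/8) + (1/5)·(17/2) + (1/5)·(61/8) + (1/5)·(39/8) = 131/20.

131/20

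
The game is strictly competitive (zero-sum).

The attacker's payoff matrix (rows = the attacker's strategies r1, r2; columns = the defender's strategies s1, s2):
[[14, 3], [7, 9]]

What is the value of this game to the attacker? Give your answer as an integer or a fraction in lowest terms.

105/13

Row minima are 3 and 7, so the attacker's maximin is 7; column maxima are 14 and 9, so the defender's minimax is 9. These differ, so the equilibrium is in mixed strategies.
Let the attacker play r1 with probability p. The defender is indifferent when 14p + 7(1−p) = 3p + 9(1−p), giving p = 2/13.
Let the defender play s1 with probability q. The attacker is indifferent when 14q + 3(1−q) = 7q + 9(1−q), giving q = 6/13.
The value is 14·(6/13) + (3)·(7/13) = 105/13.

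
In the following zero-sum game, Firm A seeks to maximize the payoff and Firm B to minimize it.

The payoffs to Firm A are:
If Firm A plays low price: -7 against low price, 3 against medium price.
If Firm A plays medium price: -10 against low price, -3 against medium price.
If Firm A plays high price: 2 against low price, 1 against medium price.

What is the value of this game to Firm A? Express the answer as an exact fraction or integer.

13/11

Row medium price is strictly dominated by row low price, so Firm A never plays it.
The remaining 2×2 game on (low price, high price) × (low price, medium price) has no saddle point. Let Firm A play low price with probability p; indifference gives −7p + 2(1−p) = 3p + (1−p), so p = 1/11.
Similarly Firm B's optimal q on low price is 2/11, and the value is -7·(2/11) + (3)·(9/11) = 13/11.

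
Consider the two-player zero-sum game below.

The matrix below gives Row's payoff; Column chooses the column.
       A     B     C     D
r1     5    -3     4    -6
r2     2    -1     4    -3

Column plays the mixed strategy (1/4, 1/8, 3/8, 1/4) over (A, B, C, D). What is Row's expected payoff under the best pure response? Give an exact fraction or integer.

r1: (5)·(1/4) + (-3)·(1/8) + (4)·(3/8) + (-6)·(1/4) = 7/8.
r2: (2)·(1/4) + (-1)·(1/8) + (4)·(3/8) + (-3)·(1/4) = 9/8.
The best pure response is r2 with expected payoff 9/8.

9/8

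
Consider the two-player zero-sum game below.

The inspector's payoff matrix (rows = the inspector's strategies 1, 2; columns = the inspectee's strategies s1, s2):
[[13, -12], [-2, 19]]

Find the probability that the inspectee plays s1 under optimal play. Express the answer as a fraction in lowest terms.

Row minima are -12 and -2, so the inspector's maximin is -2; column maxima are 13 and 19, so the inspectee's minimax is 13. These differ, so the equilibrium is in mixed strategies.
Let the inspectee play s1 with probability q. The inspector is indifferent when 13q − 12(1−q) = −2q + 19(1−q), giving q = 31/46.

31/46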